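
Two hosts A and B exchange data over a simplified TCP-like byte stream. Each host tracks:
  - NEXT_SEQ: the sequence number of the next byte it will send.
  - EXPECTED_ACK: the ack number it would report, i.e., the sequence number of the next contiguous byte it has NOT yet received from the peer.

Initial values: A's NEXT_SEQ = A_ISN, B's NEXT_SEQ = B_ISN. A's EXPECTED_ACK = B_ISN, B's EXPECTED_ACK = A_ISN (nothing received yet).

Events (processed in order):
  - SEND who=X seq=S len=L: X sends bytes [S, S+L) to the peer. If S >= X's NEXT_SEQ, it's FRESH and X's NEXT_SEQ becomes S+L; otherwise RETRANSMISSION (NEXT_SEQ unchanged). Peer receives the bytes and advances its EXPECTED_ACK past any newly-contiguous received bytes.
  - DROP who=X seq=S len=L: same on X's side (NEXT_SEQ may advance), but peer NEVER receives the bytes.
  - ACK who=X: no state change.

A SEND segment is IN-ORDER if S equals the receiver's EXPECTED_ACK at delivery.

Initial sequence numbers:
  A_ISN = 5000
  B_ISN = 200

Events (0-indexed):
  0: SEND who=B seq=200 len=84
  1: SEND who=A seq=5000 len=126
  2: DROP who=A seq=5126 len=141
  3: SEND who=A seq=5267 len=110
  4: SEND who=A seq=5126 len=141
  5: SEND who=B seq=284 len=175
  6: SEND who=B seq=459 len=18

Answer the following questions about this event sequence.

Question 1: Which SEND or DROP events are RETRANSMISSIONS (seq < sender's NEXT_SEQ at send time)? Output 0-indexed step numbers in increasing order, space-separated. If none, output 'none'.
Step 0: SEND seq=200 -> fresh
Step 1: SEND seq=5000 -> fresh
Step 2: DROP seq=5126 -> fresh
Step 3: SEND seq=5267 -> fresh
Step 4: SEND seq=5126 -> retransmit
Step 5: SEND seq=284 -> fresh
Step 6: SEND seq=459 -> fresh

Answer: 4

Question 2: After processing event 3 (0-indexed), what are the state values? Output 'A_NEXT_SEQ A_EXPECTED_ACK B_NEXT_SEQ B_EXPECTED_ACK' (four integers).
After event 0: A_seq=5000 A_ack=284 B_seq=284 B_ack=5000
After event 1: A_seq=5126 A_ack=284 B_seq=284 B_ack=5126
After event 2: A_seq=5267 A_ack=284 B_seq=284 B_ack=5126
After event 3: A_seq=5377 A_ack=284 B_seq=284 B_ack=5126

5377 284 284 5126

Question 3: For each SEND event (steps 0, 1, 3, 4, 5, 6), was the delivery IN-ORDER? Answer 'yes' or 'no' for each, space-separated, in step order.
Step 0: SEND seq=200 -> in-order
Step 1: SEND seq=5000 -> in-order
Step 3: SEND seq=5267 -> out-of-order
Step 4: SEND seq=5126 -> in-order
Step 5: SEND seq=284 -> in-order
Step 6: SEND seq=459 -> in-order

Answer: yes yes no yes yes yes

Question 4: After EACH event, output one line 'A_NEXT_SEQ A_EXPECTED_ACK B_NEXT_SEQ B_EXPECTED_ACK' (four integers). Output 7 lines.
5000 284 284 5000
5126 284 284 5126
5267 284 284 5126
5377 284 284 5126
5377 284 284 5377
5377 459 459 5377
5377 477 477 5377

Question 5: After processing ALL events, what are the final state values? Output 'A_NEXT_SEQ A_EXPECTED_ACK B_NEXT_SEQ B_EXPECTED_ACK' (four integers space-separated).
Answer: 5377 477 477 5377

Derivation:
After event 0: A_seq=5000 A_ack=284 B_seq=284 B_ack=5000
After event 1: A_seq=5126 A_ack=284 B_seq=284 B_ack=5126
After event 2: A_seq=5267 A_ack=284 B_seq=284 B_ack=5126
After event 3: A_seq=5377 A_ack=284 B_seq=284 B_ack=5126
After event 4: A_seq=5377 A_ack=284 B_seq=284 B_ack=5377
After event 5: A_seq=5377 A_ack=459 B_seq=459 B_ack=5377
After event 6: A_seq=5377 A_ack=477 B_seq=477 B_ack=5377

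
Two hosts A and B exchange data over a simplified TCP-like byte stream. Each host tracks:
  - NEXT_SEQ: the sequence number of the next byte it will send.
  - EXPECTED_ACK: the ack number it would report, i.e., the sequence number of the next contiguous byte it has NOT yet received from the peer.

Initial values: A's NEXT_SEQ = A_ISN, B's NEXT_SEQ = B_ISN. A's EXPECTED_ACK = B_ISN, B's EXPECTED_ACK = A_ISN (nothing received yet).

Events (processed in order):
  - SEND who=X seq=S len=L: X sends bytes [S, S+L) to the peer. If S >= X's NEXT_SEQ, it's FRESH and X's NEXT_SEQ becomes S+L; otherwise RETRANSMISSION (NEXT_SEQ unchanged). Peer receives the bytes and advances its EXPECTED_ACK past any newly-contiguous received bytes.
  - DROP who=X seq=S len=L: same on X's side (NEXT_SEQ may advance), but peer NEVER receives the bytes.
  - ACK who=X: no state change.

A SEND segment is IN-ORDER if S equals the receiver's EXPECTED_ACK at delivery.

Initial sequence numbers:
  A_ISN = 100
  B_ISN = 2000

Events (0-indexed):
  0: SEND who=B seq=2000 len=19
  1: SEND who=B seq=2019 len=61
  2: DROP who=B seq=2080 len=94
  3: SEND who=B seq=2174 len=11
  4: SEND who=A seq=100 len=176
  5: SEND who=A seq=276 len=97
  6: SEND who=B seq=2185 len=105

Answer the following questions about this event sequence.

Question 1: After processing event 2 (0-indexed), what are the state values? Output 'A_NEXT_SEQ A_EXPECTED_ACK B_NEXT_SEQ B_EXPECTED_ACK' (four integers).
After event 0: A_seq=100 A_ack=2019 B_seq=2019 B_ack=100
After event 1: A_seq=100 A_ack=2080 B_seq=2080 B_ack=100
After event 2: A_seq=100 A_ack=2080 B_seq=2174 B_ack=100

100 2080 2174 100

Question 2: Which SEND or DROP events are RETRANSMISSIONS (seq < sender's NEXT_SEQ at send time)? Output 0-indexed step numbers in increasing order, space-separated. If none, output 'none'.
Step 0: SEND seq=2000 -> fresh
Step 1: SEND seq=2019 -> fresh
Step 2: DROP seq=2080 -> fresh
Step 3: SEND seq=2174 -> fresh
Step 4: SEND seq=100 -> fresh
Step 5: SEND seq=276 -> fresh
Step 6: SEND seq=2185 -> fresh

Answer: none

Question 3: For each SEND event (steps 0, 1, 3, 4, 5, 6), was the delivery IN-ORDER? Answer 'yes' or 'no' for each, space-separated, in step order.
Step 0: SEND seq=2000 -> in-order
Step 1: SEND seq=2019 -> in-order
Step 3: SEND seq=2174 -> out-of-order
Step 4: SEND seq=100 -> in-order
Step 5: SEND seq=276 -> in-order
Step 6: SEND seq=2185 -> out-of-order

Answer: yes yes no yes yes no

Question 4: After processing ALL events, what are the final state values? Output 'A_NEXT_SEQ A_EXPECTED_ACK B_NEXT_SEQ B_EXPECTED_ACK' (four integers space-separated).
Answer: 373 2080 2290 373

Derivation:
After event 0: A_seq=100 A_ack=2019 B_seq=2019 B_ack=100
After event 1: A_seq=100 A_ack=2080 B_seq=2080 B_ack=100
After event 2: A_seq=100 A_ack=2080 B_seq=2174 B_ack=100
After event 3: A_seq=100 A_ack=2080 B_seq=2185 B_ack=100
After event 4: A_seq=276 A_ack=2080 B_seq=2185 B_ack=276
After event 5: A_seq=373 A_ack=2080 B_seq=2185 B_ack=373
After event 6: A_seq=373 A_ack=2080 B_seq=2290 B_ack=373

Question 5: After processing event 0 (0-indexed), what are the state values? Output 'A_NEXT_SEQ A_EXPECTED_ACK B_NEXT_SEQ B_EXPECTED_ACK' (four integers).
After event 0: A_seq=100 A_ack=2019 B_seq=2019 B_ack=100

100 2019 2019 100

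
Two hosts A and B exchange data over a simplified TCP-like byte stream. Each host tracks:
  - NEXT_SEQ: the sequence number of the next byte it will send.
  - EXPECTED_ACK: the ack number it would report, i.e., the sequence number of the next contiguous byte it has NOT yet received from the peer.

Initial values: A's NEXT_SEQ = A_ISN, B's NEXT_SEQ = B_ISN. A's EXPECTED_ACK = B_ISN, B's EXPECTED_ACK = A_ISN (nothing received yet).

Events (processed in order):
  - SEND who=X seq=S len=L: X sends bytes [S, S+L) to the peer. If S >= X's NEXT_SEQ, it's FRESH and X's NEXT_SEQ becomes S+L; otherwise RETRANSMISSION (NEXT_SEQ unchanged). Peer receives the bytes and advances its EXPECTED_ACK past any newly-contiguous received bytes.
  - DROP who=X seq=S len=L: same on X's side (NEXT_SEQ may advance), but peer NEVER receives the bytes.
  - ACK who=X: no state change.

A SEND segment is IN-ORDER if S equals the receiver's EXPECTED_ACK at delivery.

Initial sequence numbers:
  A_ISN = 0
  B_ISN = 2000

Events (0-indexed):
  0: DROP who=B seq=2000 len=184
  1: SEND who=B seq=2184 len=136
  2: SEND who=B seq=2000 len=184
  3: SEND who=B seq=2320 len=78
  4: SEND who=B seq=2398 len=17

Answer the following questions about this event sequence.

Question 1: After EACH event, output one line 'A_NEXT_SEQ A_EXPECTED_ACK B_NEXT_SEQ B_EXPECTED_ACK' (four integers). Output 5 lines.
0 2000 2184 0
0 2000 2320 0
0 2320 2320 0
0 2398 2398 0
0 2415 2415 0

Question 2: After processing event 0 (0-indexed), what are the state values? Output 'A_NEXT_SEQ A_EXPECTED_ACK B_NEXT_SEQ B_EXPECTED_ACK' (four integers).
After event 0: A_seq=0 A_ack=2000 B_seq=2184 B_ack=0

0 2000 2184 0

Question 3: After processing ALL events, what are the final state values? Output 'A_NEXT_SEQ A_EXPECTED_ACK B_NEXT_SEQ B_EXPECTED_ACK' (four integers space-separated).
Answer: 0 2415 2415 0

Derivation:
After event 0: A_seq=0 A_ack=2000 B_seq=2184 B_ack=0
After event 1: A_seq=0 A_ack=2000 B_seq=2320 B_ack=0
After event 2: A_seq=0 A_ack=2320 B_seq=2320 B_ack=0
After event 3: A_seq=0 A_ack=2398 B_seq=2398 B_ack=0
After event 4: A_seq=0 A_ack=2415 B_seq=2415 B_ack=0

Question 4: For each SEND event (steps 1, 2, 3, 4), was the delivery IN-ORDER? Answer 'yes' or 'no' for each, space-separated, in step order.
Step 1: SEND seq=2184 -> out-of-order
Step 2: SEND seq=2000 -> in-order
Step 3: SEND seq=2320 -> in-order
Step 4: SEND seq=2398 -> in-order

Answer: no yes yes yes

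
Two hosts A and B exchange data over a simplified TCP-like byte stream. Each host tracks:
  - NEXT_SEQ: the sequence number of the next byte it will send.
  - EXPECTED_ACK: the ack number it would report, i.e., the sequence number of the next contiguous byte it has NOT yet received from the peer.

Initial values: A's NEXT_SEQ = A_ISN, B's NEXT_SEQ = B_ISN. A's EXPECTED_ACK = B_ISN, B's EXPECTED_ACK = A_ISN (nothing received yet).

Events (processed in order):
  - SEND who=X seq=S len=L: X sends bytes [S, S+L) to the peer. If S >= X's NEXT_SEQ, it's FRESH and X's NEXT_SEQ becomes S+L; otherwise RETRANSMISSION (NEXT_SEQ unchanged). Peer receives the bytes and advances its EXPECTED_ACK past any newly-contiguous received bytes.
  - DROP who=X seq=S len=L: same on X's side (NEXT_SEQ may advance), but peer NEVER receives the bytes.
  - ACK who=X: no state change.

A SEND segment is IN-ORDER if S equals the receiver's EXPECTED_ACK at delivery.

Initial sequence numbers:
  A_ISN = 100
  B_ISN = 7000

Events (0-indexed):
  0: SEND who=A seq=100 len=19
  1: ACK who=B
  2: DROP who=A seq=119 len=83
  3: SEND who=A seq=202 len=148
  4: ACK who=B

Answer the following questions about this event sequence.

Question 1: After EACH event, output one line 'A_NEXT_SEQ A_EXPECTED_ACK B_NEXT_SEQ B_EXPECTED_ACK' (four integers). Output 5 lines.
119 7000 7000 119
119 7000 7000 119
202 7000 7000 119
350 7000 7000 119
350 7000 7000 119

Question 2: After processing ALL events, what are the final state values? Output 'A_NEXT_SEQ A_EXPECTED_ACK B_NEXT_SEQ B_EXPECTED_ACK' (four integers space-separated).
Answer: 350 7000 7000 119

Derivation:
After event 0: A_seq=119 A_ack=7000 B_seq=7000 B_ack=119
After event 1: A_seq=119 A_ack=7000 B_seq=7000 B_ack=119
After event 2: A_seq=202 A_ack=7000 B_seq=7000 B_ack=119
After event 3: A_seq=350 A_ack=7000 B_seq=7000 B_ack=119
After event 4: A_seq=350 A_ack=7000 B_seq=7000 B_ack=119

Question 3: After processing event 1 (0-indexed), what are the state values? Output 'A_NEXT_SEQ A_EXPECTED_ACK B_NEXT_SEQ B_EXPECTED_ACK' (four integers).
After event 0: A_seq=119 A_ack=7000 B_seq=7000 B_ack=119
After event 1: A_seq=119 A_ack=7000 B_seq=7000 B_ack=119

119 7000 7000 119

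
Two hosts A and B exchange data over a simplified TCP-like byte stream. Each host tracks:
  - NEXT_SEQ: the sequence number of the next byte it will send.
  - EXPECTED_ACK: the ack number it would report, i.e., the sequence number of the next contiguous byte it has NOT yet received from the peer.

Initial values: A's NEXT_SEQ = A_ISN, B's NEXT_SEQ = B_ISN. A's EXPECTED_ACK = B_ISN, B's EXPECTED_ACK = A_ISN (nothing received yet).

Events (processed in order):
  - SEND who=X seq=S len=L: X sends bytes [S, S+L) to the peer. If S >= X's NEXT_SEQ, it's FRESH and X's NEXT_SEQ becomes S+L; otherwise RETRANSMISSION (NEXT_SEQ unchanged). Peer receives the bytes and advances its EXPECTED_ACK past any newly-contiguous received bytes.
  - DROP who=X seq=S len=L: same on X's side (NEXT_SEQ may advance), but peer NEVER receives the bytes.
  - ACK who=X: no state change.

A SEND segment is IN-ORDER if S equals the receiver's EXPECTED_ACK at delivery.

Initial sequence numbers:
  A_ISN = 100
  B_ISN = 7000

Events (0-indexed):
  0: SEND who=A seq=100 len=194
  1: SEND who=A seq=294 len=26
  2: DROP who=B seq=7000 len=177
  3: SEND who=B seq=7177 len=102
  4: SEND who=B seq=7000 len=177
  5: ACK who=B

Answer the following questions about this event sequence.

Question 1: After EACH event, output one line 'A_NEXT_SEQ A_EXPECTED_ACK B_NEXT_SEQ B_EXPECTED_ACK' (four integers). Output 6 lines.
294 7000 7000 294
320 7000 7000 320
320 7000 7177 320
320 7000 7279 320
320 7279 7279 320
320 7279 7279 320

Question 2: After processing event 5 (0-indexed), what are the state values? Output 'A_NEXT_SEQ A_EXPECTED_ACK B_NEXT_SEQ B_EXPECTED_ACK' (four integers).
After event 0: A_seq=294 A_ack=7000 B_seq=7000 B_ack=294
After event 1: A_seq=320 A_ack=7000 B_seq=7000 B_ack=320
After event 2: A_seq=320 A_ack=7000 B_seq=7177 B_ack=320
After event 3: A_seq=320 A_ack=7000 B_seq=7279 B_ack=320
After event 4: A_seq=320 A_ack=7279 B_seq=7279 B_ack=320
After event 5: A_seq=320 A_ack=7279 B_seq=7279 B_ack=320

320 7279 7279 320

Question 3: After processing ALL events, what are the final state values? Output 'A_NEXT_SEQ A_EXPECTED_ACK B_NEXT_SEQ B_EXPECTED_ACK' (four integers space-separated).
After event 0: A_seq=294 A_ack=7000 B_seq=7000 B_ack=294
After event 1: A_seq=320 A_ack=7000 B_seq=7000 B_ack=320
After event 2: A_seq=320 A_ack=7000 B_seq=7177 B_ack=320
After event 3: A_seq=320 A_ack=7000 B_seq=7279 B_ack=320
After event 4: A_seq=320 A_ack=7279 B_seq=7279 B_ack=320
After event 5: A_seq=320 A_ack=7279 B_seq=7279 B_ack=320

Answer: 320 7279 7279 320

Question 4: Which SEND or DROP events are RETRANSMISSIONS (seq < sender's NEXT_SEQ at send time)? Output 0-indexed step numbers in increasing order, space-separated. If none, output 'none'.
Answer: 4

Derivation:
Step 0: SEND seq=100 -> fresh
Step 1: SEND seq=294 -> fresh
Step 2: DROP seq=7000 -> fresh
Step 3: SEND seq=7177 -> fresh
Step 4: SEND seq=7000 -> retransmit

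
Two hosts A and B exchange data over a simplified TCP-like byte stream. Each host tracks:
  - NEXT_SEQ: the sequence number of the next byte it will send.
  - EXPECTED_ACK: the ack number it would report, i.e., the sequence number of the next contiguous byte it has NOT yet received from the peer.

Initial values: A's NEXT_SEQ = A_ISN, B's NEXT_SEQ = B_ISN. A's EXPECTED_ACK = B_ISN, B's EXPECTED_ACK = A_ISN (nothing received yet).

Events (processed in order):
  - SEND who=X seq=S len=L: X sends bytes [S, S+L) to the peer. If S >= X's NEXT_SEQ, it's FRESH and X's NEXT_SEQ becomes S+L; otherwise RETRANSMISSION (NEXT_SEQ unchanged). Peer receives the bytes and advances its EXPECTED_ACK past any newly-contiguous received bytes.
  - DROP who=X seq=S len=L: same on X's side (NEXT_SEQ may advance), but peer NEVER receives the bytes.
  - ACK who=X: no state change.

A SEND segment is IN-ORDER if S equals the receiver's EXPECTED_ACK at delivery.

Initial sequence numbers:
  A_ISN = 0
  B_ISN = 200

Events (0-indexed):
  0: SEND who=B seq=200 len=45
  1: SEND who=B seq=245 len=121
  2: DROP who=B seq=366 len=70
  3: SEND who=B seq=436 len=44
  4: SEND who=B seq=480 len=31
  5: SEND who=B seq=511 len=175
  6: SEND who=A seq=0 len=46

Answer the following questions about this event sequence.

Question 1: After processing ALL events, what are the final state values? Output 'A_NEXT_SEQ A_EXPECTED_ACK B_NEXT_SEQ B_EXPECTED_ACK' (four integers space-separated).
Answer: 46 366 686 46

Derivation:
After event 0: A_seq=0 A_ack=245 B_seq=245 B_ack=0
After event 1: A_seq=0 A_ack=366 B_seq=366 B_ack=0
After event 2: A_seq=0 A_ack=366 B_seq=436 B_ack=0
After event 3: A_seq=0 A_ack=366 B_seq=480 B_ack=0
After event 4: A_seq=0 A_ack=366 B_seq=511 B_ack=0
After event 5: A_seq=0 A_ack=366 B_seq=686 B_ack=0
After event 6: A_seq=46 A_ack=366 B_seq=686 B_ack=46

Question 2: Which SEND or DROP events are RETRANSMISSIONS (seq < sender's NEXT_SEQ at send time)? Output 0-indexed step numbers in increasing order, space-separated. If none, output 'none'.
Answer: none

Derivation:
Step 0: SEND seq=200 -> fresh
Step 1: SEND seq=245 -> fresh
Step 2: DROP seq=366 -> fresh
Step 3: SEND seq=436 -> fresh
Step 4: SEND seq=480 -> fresh
Step 5: SEND seq=511 -> fresh
Step 6: SEND seq=0 -> fresh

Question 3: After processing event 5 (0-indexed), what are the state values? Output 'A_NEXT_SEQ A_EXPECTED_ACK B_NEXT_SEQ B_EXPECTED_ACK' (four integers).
After event 0: A_seq=0 A_ack=245 B_seq=245 B_ack=0
After event 1: A_seq=0 A_ack=366 B_seq=366 B_ack=0
After event 2: A_seq=0 A_ack=366 B_seq=436 B_ack=0
After event 3: A_seq=0 A_ack=366 B_seq=480 B_ack=0
After event 4: A_seq=0 A_ack=366 B_seq=511 B_ack=0
After event 5: A_seq=0 A_ack=366 B_seq=686 B_ack=0

0 366 686 0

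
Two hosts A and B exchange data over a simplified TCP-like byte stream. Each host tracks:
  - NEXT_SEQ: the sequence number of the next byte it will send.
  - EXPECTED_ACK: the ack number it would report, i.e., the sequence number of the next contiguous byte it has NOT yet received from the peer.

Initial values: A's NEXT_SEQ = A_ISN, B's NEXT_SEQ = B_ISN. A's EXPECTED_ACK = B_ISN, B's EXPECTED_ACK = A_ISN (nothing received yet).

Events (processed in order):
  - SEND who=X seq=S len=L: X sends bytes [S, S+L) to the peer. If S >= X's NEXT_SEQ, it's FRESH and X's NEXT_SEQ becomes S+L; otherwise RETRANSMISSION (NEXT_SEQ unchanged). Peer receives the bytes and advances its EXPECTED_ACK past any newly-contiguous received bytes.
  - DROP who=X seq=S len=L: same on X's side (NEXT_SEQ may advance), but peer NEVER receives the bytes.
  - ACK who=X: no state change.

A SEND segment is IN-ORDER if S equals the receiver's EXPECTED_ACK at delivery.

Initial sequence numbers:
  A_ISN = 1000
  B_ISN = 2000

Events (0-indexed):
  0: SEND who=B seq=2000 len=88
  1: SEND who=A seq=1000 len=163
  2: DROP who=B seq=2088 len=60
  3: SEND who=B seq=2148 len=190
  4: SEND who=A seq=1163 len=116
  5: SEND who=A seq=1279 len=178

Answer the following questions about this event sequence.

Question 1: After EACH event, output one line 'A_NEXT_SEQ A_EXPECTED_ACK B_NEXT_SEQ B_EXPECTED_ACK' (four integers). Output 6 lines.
1000 2088 2088 1000
1163 2088 2088 1163
1163 2088 2148 1163
1163 2088 2338 1163
1279 2088 2338 1279
1457 2088 2338 1457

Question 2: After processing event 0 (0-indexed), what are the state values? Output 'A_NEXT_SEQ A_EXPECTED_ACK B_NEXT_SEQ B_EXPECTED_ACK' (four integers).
After event 0: A_seq=1000 A_ack=2088 B_seq=2088 B_ack=1000

1000 2088 2088 1000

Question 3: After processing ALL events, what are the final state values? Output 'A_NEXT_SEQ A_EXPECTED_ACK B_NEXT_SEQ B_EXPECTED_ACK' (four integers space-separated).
After event 0: A_seq=1000 A_ack=2088 B_seq=2088 B_ack=1000
After event 1: A_seq=1163 A_ack=2088 B_seq=2088 B_ack=1163
After event 2: A_seq=1163 A_ack=2088 B_seq=2148 B_ack=1163
After event 3: A_seq=1163 A_ack=2088 B_seq=2338 B_ack=1163
After event 4: A_seq=1279 A_ack=2088 B_seq=2338 B_ack=1279
After event 5: A_seq=1457 A_ack=2088 B_seq=2338 B_ack=1457

Answer: 1457 2088 2338 1457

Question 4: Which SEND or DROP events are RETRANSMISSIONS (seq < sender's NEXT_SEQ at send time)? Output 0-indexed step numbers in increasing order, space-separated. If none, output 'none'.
Step 0: SEND seq=2000 -> fresh
Step 1: SEND seq=1000 -> fresh
Step 2: DROP seq=2088 -> fresh
Step 3: SEND seq=2148 -> fresh
Step 4: SEND seq=1163 -> fresh
Step 5: SEND seq=1279 -> fresh

Answer: none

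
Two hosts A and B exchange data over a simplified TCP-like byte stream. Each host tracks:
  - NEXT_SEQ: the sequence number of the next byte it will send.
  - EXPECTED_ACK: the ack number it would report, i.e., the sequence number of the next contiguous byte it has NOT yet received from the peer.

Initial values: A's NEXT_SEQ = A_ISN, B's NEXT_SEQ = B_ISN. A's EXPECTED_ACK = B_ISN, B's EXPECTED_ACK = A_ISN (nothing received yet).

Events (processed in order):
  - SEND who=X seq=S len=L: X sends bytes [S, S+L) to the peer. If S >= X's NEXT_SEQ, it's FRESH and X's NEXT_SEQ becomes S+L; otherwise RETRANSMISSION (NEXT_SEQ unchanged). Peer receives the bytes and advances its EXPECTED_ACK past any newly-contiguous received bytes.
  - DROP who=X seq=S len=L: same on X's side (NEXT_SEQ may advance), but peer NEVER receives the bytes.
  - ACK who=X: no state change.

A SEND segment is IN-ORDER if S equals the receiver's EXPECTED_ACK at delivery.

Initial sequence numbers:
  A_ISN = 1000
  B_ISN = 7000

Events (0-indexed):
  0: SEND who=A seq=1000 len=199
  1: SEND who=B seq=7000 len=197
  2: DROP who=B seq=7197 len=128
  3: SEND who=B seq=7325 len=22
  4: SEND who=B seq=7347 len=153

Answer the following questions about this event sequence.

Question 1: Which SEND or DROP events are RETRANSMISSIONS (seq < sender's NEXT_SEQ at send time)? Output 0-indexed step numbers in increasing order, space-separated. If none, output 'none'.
Answer: none

Derivation:
Step 0: SEND seq=1000 -> fresh
Step 1: SEND seq=7000 -> fresh
Step 2: DROP seq=7197 -> fresh
Step 3: SEND seq=7325 -> fresh
Step 4: SEND seq=7347 -> fresh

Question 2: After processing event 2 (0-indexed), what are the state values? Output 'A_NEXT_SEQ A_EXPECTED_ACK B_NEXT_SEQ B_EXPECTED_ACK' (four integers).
After event 0: A_seq=1199 A_ack=7000 B_seq=7000 B_ack=1199
After event 1: A_seq=1199 A_ack=7197 B_seq=7197 B_ack=1199
After event 2: A_seq=1199 A_ack=7197 B_seq=7325 B_ack=1199

1199 7197 7325 1199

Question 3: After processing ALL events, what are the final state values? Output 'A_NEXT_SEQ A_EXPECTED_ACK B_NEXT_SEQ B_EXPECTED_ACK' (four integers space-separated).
After event 0: A_seq=1199 A_ack=7000 B_seq=7000 B_ack=1199
After event 1: A_seq=1199 A_ack=7197 B_seq=7197 B_ack=1199
After event 2: A_seq=1199 A_ack=7197 B_seq=7325 B_ack=1199
After event 3: A_seq=1199 A_ack=7197 B_seq=7347 B_ack=1199
After event 4: A_seq=1199 A_ack=7197 B_seq=7500 B_ack=1199

Answer: 1199 7197 7500 1199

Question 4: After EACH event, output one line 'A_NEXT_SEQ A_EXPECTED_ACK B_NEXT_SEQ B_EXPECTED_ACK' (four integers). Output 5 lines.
1199 7000 7000 1199
1199 7197 7197 1199
1199 7197 7325 1199
1199 7197 7347 1199
1199 7197 7500 1199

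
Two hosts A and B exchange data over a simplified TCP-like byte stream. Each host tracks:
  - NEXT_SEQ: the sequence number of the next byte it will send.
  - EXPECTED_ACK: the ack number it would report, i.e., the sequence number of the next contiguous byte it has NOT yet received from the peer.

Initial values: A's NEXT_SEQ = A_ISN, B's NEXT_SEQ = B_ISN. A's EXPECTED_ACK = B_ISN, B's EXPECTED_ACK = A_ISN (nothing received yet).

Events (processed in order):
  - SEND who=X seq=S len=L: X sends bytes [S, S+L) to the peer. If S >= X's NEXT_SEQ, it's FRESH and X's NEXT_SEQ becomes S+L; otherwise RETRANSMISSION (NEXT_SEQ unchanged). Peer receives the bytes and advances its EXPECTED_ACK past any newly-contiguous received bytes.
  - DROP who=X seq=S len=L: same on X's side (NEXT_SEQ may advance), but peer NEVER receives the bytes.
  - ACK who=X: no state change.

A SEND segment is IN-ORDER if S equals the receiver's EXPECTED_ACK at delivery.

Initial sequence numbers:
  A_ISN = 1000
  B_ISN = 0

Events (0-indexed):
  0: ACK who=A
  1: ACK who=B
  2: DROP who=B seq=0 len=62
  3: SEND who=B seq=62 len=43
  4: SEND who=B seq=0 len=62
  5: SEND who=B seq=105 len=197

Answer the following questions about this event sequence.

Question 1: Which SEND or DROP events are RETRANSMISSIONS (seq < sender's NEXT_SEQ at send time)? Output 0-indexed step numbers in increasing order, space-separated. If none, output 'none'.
Answer: 4

Derivation:
Step 2: DROP seq=0 -> fresh
Step 3: SEND seq=62 -> fresh
Step 4: SEND seq=0 -> retransmit
Step 5: SEND seq=105 -> fresh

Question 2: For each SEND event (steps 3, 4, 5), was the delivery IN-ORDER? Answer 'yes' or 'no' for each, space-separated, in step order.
Answer: no yes yes

Derivation:
Step 3: SEND seq=62 -> out-of-order
Step 4: SEND seq=0 -> in-order
Step 5: SEND seq=105 -> in-order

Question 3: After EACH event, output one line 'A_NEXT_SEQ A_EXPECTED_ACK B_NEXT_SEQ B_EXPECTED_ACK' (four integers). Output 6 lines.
1000 0 0 1000
1000 0 0 1000
1000 0 62 1000
1000 0 105 1000
1000 105 105 1000
1000 302 302 1000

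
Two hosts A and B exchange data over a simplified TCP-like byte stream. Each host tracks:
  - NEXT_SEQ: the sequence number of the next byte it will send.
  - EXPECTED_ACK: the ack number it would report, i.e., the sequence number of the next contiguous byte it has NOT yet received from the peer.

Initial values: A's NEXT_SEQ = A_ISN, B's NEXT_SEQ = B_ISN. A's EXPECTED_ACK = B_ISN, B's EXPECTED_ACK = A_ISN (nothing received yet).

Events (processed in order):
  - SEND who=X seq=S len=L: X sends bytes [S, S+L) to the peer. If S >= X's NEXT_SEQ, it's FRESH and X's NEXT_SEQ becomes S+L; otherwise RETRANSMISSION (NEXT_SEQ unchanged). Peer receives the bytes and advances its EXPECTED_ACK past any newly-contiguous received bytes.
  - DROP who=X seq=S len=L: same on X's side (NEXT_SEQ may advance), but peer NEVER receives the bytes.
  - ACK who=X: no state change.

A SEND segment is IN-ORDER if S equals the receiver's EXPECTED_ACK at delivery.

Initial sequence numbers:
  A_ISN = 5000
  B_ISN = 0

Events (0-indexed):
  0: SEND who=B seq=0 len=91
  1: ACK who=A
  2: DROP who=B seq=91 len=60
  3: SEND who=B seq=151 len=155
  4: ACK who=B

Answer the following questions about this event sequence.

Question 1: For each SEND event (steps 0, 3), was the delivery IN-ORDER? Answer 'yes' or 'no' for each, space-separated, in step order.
Step 0: SEND seq=0 -> in-order
Step 3: SEND seq=151 -> out-of-order

Answer: yes no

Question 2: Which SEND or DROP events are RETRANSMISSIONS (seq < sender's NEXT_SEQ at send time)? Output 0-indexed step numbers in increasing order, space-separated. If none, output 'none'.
Answer: none

Derivation:
Step 0: SEND seq=0 -> fresh
Step 2: DROP seq=91 -> fresh
Step 3: SEND seq=151 -> fresh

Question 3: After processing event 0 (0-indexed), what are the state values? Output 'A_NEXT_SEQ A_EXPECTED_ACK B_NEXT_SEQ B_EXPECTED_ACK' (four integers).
After event 0: A_seq=5000 A_ack=91 B_seq=91 B_ack=5000

5000 91 91 5000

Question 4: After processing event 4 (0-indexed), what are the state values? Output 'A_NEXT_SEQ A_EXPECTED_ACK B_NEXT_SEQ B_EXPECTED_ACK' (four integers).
After event 0: A_seq=5000 A_ack=91 B_seq=91 B_ack=5000
After event 1: A_seq=5000 A_ack=91 B_seq=91 B_ack=5000
After event 2: A_seq=5000 A_ack=91 B_seq=151 B_ack=5000
After event 3: A_seq=5000 A_ack=91 B_seq=306 B_ack=5000
After event 4: A_seq=5000 A_ack=91 B_seq=306 B_ack=5000

5000 91 306 5000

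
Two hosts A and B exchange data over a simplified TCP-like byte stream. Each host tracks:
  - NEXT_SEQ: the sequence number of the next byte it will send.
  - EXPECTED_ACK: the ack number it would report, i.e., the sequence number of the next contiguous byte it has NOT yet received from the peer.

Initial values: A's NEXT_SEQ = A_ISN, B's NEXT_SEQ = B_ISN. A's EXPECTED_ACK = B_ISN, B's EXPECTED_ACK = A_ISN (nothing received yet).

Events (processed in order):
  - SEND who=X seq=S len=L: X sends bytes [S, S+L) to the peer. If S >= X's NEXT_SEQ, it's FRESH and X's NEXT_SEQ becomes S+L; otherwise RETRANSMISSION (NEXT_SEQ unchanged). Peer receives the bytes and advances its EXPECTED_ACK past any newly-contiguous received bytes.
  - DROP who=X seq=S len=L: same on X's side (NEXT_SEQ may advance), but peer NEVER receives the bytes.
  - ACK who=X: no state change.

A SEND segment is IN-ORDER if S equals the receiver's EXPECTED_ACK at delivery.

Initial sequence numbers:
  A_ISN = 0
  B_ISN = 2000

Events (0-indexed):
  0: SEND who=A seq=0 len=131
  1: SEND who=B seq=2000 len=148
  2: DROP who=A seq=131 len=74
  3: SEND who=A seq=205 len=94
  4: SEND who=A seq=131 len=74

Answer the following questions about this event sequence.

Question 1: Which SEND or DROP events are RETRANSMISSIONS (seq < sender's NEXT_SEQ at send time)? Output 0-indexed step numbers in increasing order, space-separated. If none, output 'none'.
Step 0: SEND seq=0 -> fresh
Step 1: SEND seq=2000 -> fresh
Step 2: DROP seq=131 -> fresh
Step 3: SEND seq=205 -> fresh
Step 4: SEND seq=131 -> retransmit

Answer: 4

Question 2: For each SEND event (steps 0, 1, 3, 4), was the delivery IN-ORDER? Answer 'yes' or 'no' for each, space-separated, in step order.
Answer: yes yes no yes

Derivation:
Step 0: SEND seq=0 -> in-order
Step 1: SEND seq=2000 -> in-order
Step 3: SEND seq=205 -> out-of-order
Step 4: SEND seq=131 -> in-order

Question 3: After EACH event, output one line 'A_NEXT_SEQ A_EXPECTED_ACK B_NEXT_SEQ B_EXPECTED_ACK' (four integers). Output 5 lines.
131 2000 2000 131
131 2148 2148 131
205 2148 2148 131
299 2148 2148 131
299 2148 2148 299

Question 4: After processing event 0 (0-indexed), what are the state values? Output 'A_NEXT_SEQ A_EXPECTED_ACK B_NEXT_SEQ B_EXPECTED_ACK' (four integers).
After event 0: A_seq=131 A_ack=2000 B_seq=2000 B_ack=131

131 2000 2000 131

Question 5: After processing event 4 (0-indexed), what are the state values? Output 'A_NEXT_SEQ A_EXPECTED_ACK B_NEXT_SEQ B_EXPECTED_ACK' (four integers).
After event 0: A_seq=131 A_ack=2000 B_seq=2000 B_ack=131
After event 1: A_seq=131 A_ack=2148 B_seq=2148 B_ack=131
After event 2: A_seq=205 A_ack=2148 B_seq=2148 B_ack=131
After event 3: A_seq=299 A_ack=2148 B_seq=2148 B_ack=131
After event 4: A_seq=299 A_ack=2148 B_seq=2148 B_ack=299

299 2148 2148 299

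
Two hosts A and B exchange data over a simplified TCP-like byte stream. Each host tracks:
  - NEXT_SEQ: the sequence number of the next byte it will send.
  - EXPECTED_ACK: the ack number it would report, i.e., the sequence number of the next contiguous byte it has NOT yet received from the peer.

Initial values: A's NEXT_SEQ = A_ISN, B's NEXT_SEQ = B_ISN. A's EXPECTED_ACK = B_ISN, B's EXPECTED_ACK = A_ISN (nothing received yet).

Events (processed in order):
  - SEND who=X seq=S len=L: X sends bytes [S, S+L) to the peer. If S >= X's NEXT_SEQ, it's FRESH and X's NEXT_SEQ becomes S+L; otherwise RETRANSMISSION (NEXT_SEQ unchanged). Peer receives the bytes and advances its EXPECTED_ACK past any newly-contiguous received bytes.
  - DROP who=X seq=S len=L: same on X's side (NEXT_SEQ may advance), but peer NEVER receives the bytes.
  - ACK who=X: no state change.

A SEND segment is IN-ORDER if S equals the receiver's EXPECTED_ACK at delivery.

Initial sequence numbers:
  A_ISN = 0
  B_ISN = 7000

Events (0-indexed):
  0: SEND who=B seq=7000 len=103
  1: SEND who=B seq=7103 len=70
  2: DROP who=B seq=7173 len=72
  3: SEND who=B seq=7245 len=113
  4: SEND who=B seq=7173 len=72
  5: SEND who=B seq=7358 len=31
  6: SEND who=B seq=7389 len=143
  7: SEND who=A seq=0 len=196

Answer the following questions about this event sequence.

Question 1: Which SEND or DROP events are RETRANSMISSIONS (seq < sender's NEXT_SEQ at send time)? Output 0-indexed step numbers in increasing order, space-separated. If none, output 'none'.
Step 0: SEND seq=7000 -> fresh
Step 1: SEND seq=7103 -> fresh
Step 2: DROP seq=7173 -> fresh
Step 3: SEND seq=7245 -> fresh
Step 4: SEND seq=7173 -> retransmit
Step 5: SEND seq=7358 -> fresh
Step 6: SEND seq=7389 -> fresh
Step 7: SEND seq=0 -> fresh

Answer: 4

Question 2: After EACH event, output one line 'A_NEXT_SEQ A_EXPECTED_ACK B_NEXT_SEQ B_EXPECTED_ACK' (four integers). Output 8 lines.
0 7103 7103 0
0 7173 7173 0
0 7173 7245 0
0 7173 7358 0
0 7358 7358 0
0 7389 7389 0
0 7532 7532 0
196 7532 7532 196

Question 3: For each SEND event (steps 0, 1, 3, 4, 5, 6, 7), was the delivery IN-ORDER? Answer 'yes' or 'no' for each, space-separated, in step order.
Answer: yes yes no yes yes yes yes

Derivation:
Step 0: SEND seq=7000 -> in-order
Step 1: SEND seq=7103 -> in-order
Step 3: SEND seq=7245 -> out-of-order
Step 4: SEND seq=7173 -> in-order
Step 5: SEND seq=7358 -> in-order
Step 6: SEND seq=7389 -> in-order
Step 7: SEND seq=0 -> in-order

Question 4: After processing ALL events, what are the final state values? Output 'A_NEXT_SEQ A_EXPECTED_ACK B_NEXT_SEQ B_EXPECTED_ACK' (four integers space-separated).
After event 0: A_seq=0 A_ack=7103 B_seq=7103 B_ack=0
After event 1: A_seq=0 A_ack=7173 B_seq=7173 B_ack=0
After event 2: A_seq=0 A_ack=7173 B_seq=7245 B_ack=0
After event 3: A_seq=0 A_ack=7173 B_seq=7358 B_ack=0
After event 4: A_seq=0 A_ack=7358 B_seq=7358 B_ack=0
After event 5: A_seq=0 A_ack=7389 B_seq=7389 B_ack=0
After event 6: A_seq=0 A_ack=7532 B_seq=7532 B_ack=0
After event 7: A_seq=196 A_ack=7532 B_seq=7532 B_ack=196

Answer: 196 7532 7532 196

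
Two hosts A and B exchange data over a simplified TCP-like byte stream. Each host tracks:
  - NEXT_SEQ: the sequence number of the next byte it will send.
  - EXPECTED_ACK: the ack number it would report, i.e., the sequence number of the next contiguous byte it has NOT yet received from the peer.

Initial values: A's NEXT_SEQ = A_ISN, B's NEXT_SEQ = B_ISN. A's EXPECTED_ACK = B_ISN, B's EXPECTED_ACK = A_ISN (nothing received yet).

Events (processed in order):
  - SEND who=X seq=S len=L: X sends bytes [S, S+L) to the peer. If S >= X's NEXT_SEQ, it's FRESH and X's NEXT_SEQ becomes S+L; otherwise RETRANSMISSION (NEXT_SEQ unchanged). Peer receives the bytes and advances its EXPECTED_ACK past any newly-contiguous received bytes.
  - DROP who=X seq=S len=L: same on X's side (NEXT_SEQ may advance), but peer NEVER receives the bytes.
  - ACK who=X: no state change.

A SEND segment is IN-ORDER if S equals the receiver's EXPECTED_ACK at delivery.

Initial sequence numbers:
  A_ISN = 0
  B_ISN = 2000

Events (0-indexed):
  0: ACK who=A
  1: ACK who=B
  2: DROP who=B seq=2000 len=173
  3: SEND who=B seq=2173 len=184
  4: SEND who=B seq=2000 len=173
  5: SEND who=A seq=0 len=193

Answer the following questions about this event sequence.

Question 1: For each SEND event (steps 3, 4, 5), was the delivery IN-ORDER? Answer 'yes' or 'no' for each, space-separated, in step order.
Step 3: SEND seq=2173 -> out-of-order
Step 4: SEND seq=2000 -> in-order
Step 5: SEND seq=0 -> in-order

Answer: no yes yes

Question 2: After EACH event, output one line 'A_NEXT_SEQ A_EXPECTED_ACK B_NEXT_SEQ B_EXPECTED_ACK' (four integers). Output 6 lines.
0 2000 2000 0
0 2000 2000 0
0 2000 2173 0
0 2000 2357 0
0 2357 2357 0
193 2357 2357 193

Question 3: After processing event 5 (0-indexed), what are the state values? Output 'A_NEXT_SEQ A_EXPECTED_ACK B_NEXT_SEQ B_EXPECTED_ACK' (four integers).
After event 0: A_seq=0 A_ack=2000 B_seq=2000 B_ack=0
After event 1: A_seq=0 A_ack=2000 B_seq=2000 B_ack=0
After event 2: A_seq=0 A_ack=2000 B_seq=2173 B_ack=0
After event 3: A_seq=0 A_ack=2000 B_seq=2357 B_ack=0
After event 4: A_seq=0 A_ack=2357 B_seq=2357 B_ack=0
After event 5: A_seq=193 A_ack=2357 B_seq=2357 B_ack=193

193 2357 2357 193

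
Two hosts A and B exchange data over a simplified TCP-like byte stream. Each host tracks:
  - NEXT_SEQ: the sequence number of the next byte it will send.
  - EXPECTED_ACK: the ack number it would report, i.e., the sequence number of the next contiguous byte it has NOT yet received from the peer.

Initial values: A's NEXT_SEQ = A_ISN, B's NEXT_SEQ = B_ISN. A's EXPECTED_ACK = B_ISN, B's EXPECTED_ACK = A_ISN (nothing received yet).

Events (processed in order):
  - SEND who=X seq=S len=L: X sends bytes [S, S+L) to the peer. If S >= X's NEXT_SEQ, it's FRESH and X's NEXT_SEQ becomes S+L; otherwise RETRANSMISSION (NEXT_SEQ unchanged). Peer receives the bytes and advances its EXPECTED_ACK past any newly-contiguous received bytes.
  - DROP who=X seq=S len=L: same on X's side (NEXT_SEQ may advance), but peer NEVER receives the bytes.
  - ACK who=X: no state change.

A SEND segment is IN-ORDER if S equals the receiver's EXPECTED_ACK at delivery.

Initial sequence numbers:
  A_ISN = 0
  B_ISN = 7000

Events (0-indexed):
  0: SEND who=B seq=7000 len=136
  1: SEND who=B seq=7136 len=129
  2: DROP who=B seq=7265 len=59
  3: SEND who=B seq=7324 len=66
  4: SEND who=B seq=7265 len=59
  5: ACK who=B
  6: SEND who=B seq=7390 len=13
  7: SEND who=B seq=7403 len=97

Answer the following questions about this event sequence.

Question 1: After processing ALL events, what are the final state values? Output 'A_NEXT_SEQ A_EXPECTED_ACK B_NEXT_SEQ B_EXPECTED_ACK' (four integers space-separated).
After event 0: A_seq=0 A_ack=7136 B_seq=7136 B_ack=0
After event 1: A_seq=0 A_ack=7265 B_seq=7265 B_ack=0
After event 2: A_seq=0 A_ack=7265 B_seq=7324 B_ack=0
After event 3: A_seq=0 A_ack=7265 B_seq=7390 B_ack=0
After event 4: A_seq=0 A_ack=7390 B_seq=7390 B_ack=0
After event 5: A_seq=0 A_ack=7390 B_seq=7390 B_ack=0
After event 6: A_seq=0 A_ack=7403 B_seq=7403 B_ack=0
After event 7: A_seq=0 A_ack=7500 B_seq=7500 B_ack=0

Answer: 0 7500 7500 0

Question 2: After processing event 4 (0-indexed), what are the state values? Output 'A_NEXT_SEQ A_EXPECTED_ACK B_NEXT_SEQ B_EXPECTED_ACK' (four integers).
After event 0: A_seq=0 A_ack=7136 B_seq=7136 B_ack=0
After event 1: A_seq=0 A_ack=7265 B_seq=7265 B_ack=0
After event 2: A_seq=0 A_ack=7265 B_seq=7324 B_ack=0
After event 3: A_seq=0 A_ack=7265 B_seq=7390 B_ack=0
After event 4: A_seq=0 A_ack=7390 B_seq=7390 B_ack=0

0 7390 7390 0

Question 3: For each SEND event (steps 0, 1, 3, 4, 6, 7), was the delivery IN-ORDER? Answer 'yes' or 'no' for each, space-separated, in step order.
Step 0: SEND seq=7000 -> in-order
Step 1: SEND seq=7136 -> in-order
Step 3: SEND seq=7324 -> out-of-order
Step 4: SEND seq=7265 -> in-order
Step 6: SEND seq=7390 -> in-order
Step 7: SEND seq=7403 -> in-order

Answer: yes yes no yes yes yes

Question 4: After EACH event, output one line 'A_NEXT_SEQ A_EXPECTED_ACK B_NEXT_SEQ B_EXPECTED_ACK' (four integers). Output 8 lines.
0 7136 7136 0
0 7265 7265 0
0 7265 7324 0
0 7265 7390 0
0 7390 7390 0
0 7390 7390 0
0 7403 7403 0
0 7500 7500 0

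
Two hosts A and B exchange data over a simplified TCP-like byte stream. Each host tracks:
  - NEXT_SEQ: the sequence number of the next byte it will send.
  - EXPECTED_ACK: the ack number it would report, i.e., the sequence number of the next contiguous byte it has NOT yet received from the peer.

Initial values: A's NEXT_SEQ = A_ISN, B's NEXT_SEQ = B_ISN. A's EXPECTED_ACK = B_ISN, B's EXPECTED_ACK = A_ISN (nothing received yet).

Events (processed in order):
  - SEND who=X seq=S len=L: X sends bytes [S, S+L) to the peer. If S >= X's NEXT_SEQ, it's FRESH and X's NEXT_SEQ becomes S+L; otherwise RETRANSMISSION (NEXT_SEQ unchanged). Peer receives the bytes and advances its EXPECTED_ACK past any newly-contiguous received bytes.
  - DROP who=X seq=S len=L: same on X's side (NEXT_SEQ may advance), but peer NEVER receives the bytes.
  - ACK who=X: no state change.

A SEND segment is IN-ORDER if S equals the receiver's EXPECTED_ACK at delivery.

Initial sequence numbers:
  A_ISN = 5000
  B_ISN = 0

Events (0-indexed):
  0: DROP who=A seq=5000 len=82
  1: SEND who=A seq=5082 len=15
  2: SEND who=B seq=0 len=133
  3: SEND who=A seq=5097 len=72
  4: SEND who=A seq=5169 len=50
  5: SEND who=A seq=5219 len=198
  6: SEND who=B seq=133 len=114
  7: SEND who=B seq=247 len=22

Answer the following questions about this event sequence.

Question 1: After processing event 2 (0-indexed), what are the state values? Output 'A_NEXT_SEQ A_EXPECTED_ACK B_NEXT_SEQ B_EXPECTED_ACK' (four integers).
After event 0: A_seq=5082 A_ack=0 B_seq=0 B_ack=5000
After event 1: A_seq=5097 A_ack=0 B_seq=0 B_ack=5000
After event 2: A_seq=5097 A_ack=133 B_seq=133 B_ack=5000

5097 133 133 5000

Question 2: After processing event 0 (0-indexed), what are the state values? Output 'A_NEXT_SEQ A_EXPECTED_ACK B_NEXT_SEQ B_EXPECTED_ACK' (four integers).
After event 0: A_seq=5082 A_ack=0 B_seq=0 B_ack=5000

5082 0 0 5000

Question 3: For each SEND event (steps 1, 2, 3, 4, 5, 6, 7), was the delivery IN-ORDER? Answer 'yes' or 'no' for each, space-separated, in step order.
Step 1: SEND seq=5082 -> out-of-order
Step 2: SEND seq=0 -> in-order
Step 3: SEND seq=5097 -> out-of-order
Step 4: SEND seq=5169 -> out-of-order
Step 5: SEND seq=5219 -> out-of-order
Step 6: SEND seq=133 -> in-order
Step 7: SEND seq=247 -> in-order

Answer: no yes no no no yes yes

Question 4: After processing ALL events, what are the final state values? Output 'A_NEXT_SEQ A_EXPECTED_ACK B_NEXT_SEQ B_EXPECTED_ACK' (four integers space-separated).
After event 0: A_seq=5082 A_ack=0 B_seq=0 B_ack=5000
After event 1: A_seq=5097 A_ack=0 B_seq=0 B_ack=5000
After event 2: A_seq=5097 A_ack=133 B_seq=133 B_ack=5000
After event 3: A_seq=5169 A_ack=133 B_seq=133 B_ack=5000
After event 4: A_seq=5219 A_ack=133 B_seq=133 B_ack=5000
After event 5: A_seq=5417 A_ack=133 B_seq=133 B_ack=5000
After event 6: A_seq=5417 A_ack=247 B_seq=247 B_ack=5000
After event 7: A_seq=5417 A_ack=269 B_seq=269 B_ack=5000

Answer: 5417 269 269 5000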